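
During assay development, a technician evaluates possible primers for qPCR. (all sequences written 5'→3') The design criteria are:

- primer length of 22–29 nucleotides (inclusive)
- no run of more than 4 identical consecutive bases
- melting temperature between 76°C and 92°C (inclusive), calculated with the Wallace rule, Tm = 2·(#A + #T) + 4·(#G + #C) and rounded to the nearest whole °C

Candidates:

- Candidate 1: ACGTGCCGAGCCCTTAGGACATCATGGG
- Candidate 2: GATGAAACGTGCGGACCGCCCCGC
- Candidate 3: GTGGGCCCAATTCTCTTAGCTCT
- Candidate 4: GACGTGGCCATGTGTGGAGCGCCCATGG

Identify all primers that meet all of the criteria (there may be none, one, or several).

Candidate 1 (28 nt, A=6 T=5 G=9 C=8): length 28 ✓; longest run = 3 ✓; Tm = 2·11 + 4·17 = 90°C ✓ — passes.
Candidate 2 (24 nt, A=5 T=2 G=8 C=9): length 24 ✓; longest run = 4 ✓; Tm = 2·7 + 4·17 = 82°C ✓ — passes.
Candidate 3 (23 nt, A=3 T=8 G=5 C=7): length 23 ✓; longest run = 3 ✓; Tm = 2·11 + 4·12 = 70°C, outside 76–92°C ✗ — fails.
Candidate 4 (28 nt, A=4 T=5 G=12 C=7): length 28 ✓; longest run = 3 ✓; Tm = 2·9 + 4·19 = 94°C, outside 76–92°C ✗ — fails.

Candidate 1 and Candidate 2.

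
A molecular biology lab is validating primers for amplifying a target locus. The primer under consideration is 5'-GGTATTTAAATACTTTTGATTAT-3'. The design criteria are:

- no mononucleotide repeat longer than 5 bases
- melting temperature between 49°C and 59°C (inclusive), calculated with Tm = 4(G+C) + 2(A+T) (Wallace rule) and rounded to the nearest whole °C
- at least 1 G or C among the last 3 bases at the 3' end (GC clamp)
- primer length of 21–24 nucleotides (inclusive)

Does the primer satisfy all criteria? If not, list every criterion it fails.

Base counts: A=7, T=12, G=3, C=1 (length 23).
homopolymer run: longest run = 4 ✓
Tm: Tm = 2·19 + 4·4 = 54°C ✓
GC clamp: 3' end TAT has 0 G/C, need ≥1 ✗
length: length 23 ✓

Fails: GC clamp.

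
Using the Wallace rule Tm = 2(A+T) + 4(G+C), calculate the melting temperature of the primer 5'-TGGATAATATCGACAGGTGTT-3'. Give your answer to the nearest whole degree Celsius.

58°C

Base counts: A=6, T=7, G=6, C=2 (length 21).
Tm = 2·(6+7) + 4·(6+2) = 2·13 + 4·8 = 26 + 32 = 58°C.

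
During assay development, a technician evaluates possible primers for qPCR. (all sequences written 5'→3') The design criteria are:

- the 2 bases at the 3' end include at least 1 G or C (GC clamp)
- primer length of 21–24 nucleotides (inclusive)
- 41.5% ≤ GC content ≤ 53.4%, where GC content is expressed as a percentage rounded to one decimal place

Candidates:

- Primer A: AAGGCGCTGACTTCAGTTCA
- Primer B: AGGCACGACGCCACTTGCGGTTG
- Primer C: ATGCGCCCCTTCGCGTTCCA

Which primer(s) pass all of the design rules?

Primer A (20 nt, A=5 T=5 G=5 C=5): 3' end CA has 1 G/C ✓; length 20, outside 21–24 ✗; GC 10/20 = 50.0% ✓ — fails.
Primer B (23 nt, A=4 T=4 G=8 C=7): 3' end TG has 1 G/C ✓; length 23 ✓; GC 15/23 = 65.2%, outside 41.5–53.4% ✗ — fails.
Primer C (20 nt, A=2 T=5 G=4 C=9): 3' end CA has 1 G/C ✓; length 20, outside 21–24 ✗; GC 13/20 = 65.0%, outside 41.5–53.4% ✗ — fails.

None of the candidates satisfy all criteria.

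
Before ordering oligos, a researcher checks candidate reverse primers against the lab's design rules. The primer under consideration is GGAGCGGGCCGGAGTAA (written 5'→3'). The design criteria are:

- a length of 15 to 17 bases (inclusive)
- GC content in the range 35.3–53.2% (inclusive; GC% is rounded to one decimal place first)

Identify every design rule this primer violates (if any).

Base counts: A=4, T=1, G=9, C=3 (length 17).
length: length 17 ✓
GC content: GC 12/17 = 70.6%, outside 35.3–53.2% ✗

Fails: GC content.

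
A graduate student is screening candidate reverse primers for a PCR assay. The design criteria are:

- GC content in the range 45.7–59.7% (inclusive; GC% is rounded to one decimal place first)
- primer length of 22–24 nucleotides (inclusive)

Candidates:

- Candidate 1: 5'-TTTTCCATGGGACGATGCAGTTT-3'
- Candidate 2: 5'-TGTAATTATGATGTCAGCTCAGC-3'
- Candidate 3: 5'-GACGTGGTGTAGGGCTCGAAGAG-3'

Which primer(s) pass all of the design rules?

Candidate 1 (23 nt, A=4 T=9 G=6 C=4): GC 10/23 = 43.5%, outside 45.7–59.7% ✗; length 23 ✓ — fails.
Candidate 2 (23 nt, A=6 T=8 G=5 C=4): GC 9/23 = 39.1%, outside 45.7–59.7% ✗; length 23 ✓ — fails.
Candidate 3 (23 nt, A=5 T=4 G=11 C=3): GC 14/23 = 60.9%, outside 45.7–59.7% ✗; length 23 ✓ — fails.

None of the candidates satisfy all criteria.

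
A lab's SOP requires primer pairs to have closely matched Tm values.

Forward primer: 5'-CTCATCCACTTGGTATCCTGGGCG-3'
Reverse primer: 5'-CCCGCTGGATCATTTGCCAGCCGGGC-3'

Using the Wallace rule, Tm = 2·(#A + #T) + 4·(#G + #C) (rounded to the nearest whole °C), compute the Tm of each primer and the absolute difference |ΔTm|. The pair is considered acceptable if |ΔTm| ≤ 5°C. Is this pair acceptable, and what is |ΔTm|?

|ΔTm| = 12°C; the pair is not acceptable.

Forward: A=3 T=7 G=6 C=8 → Tm = 2·10 + 4·14 = 76°C.
Reverse: A=3 T=5 G=8 C=10 → Tm = 2·8 + 4·18 = 88°C.
|ΔTm| = |76 − 88| = 12°C, > 5°C.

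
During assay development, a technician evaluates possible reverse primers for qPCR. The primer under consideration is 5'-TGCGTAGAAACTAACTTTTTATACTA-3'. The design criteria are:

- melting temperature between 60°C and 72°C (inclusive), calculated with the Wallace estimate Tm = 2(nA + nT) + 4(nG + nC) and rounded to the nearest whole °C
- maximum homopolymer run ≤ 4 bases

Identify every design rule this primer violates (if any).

Base counts: A=9, T=10, G=3, C=4 (length 26).
Tm: Tm = 2·19 + 4·7 = 66°C ✓
homopolymer run: longest run = 5, exceeds 4 ✗

Fails: homopolymer run.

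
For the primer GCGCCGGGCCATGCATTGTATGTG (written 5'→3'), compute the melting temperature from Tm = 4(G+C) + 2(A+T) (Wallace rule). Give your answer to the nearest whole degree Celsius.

78°C

Base counts: A=3, T=6, G=9, C=6 (length 24).
Tm = 2·(3+6) + 4·(9+6) = 2·9 + 4·15 = 18 + 60 = 78°C.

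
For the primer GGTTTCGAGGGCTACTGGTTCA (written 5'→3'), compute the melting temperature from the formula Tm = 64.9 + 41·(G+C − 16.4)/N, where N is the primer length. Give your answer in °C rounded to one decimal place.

Base counts: A=3, T=7, G=8, C=4; G+C = 12, N = 22.
Tm = 64.9 + 41·(12 − 16.4)/22 = 64.9 + -180.40/22 = 56.7°C.

56.7°C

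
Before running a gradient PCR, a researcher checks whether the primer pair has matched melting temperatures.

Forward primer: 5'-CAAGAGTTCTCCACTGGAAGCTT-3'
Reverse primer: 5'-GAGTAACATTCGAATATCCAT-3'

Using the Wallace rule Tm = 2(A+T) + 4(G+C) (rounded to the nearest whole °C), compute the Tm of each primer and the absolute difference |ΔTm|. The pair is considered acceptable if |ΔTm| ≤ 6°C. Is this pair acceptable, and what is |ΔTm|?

|ΔTm| = 12°C; the pair is not acceptable.

Forward: A=6 T=6 G=5 C=6 → Tm = 2·12 + 4·11 = 68°C.
Reverse: A=8 T=6 G=3 C=4 → Tm = 2·14 + 4·7 = 56°C.
|ΔTm| = |68 − 56| = 12°C, > 6°C.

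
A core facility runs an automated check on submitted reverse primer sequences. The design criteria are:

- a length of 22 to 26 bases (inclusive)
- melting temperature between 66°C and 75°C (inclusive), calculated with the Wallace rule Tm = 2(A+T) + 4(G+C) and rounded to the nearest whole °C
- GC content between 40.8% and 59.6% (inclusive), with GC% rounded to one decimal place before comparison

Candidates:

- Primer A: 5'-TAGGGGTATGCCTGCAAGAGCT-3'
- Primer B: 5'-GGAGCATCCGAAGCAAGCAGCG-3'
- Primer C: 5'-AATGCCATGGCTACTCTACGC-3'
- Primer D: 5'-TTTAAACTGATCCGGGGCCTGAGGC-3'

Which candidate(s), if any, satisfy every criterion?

Primer A (22 nt, A=5 T=5 G=8 C=4): length 22 ✓; Tm = 2·10 + 4·12 = 68°C ✓; GC 12/22 = 54.5% ✓ — passes.
Primer B (22 nt, A=7 T=1 G=8 C=6): length 22 ✓; Tm = 2·8 + 4·14 = 72°C ✓; GC 14/22 = 63.6%, outside 40.8–59.6% ✗ — fails.
Primer C (21 nt, A=5 T=5 G=4 C=7): length 21, outside 22–26 ✗; Tm = 2·10 + 4·11 = 64°C, outside 66–75°C ✗; GC 11/21 = 52.4% ✓ — fails.
Primer D (25 nt, A=5 T=6 G=8 C=6): length 25 ✓; Tm = 2·11 + 4·14 = 78°C, outside 66–75°C ✗; GC 14/25 = 56.0% ✓ — fails.

Primer A only.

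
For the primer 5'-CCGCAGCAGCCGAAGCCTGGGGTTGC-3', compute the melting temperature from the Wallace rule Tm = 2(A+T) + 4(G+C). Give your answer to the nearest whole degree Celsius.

90°C

Base counts: A=4, T=3, G=10, C=9 (length 26).
Tm = 2·(4+3) + 4·(10+9) = 2·7 + 4·19 = 14 + 76 = 90°C.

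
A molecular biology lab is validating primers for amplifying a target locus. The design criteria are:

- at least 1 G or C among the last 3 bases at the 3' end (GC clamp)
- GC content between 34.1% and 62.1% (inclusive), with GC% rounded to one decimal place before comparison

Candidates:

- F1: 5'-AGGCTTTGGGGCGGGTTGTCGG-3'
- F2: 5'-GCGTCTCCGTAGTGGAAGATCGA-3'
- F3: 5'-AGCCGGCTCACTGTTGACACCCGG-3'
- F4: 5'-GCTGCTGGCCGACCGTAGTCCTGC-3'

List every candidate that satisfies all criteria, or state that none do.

F1 (22 nt, A=1 T=6 G=12 C=3): 3' end CGG has 3 G/C ✓; GC 15/22 = 68.2%, outside 34.1–62.1% ✗ — fails.
F2 (23 nt, A=5 T=5 G=8 C=5): 3' end CGA has 2 G/C ✓; GC 13/23 = 56.5% ✓ — passes.
F3 (24 nt, A=4 T=4 G=7 C=9): 3' end CGG has 3 G/C ✓; GC 16/24 = 66.7%, outside 34.1–62.1% ✗ — fails.
F4 (24 nt, A=2 T=5 G=8 C=9): 3' end TGC has 2 G/C ✓; GC 17/24 = 70.8%, outside 34.1–62.1% ✗ — fails.

F2 only.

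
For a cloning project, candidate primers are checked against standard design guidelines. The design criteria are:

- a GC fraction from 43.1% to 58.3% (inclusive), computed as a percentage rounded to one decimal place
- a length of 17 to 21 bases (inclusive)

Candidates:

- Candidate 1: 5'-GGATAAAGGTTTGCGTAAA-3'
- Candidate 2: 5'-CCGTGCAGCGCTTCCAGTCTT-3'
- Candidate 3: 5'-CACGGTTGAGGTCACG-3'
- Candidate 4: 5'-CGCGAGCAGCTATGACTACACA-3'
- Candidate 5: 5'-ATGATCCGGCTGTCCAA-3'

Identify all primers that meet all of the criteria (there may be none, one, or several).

Candidate 5 only.

Candidate 1 (19 nt, A=7 T=5 G=6 C=1): GC 7/19 = 36.8%, outside 43.1–58.3% ✗; length 19 ✓ — fails.
Candidate 2 (21 nt, A=2 T=6 G=5 C=8): GC 13/21 = 61.9%, outside 43.1–58.3% ✗; length 21 ✓ — fails.
Candidate 3 (16 nt, A=3 T=3 G=6 C=4): GC 10/16 = 62.5%, outside 43.1–58.3% ✗; length 16, outside 17–21 ✗ — fails.
Candidate 4 (22 nt, A=7 T=3 G=5 C=7): GC 12/22 = 54.5% ✓; length 22, outside 17–21 ✗ — fails.
Candidate 5 (17 nt, A=4 T=4 G=4 C=5): GC 9/17 = 52.9% ✓; length 17 ✓ — passes.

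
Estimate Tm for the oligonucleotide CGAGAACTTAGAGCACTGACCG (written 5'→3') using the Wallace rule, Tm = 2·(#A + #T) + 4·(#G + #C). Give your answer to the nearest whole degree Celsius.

Base counts: A=7, T=3, G=6, C=6 (length 22).
Tm = 2·(7+3) + 4·(6+6) = 2·10 + 4·12 = 20 + 48 = 68°C.

68°C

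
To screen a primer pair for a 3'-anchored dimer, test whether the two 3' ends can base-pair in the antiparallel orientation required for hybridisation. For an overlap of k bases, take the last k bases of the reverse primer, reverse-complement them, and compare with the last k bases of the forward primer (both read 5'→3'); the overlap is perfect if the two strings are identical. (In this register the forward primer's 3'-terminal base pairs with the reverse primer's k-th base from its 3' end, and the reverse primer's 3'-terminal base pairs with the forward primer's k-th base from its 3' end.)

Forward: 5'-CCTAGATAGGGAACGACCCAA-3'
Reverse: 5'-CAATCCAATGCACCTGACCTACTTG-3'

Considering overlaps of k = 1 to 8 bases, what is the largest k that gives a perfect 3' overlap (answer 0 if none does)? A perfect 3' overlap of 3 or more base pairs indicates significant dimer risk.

Last 8 bases (5'→3') — forward …CGACCCAA, reverse …CCTACTTG.
Reverse complement of the reverse primer's last 8 bases: CAAGTAGG; its first k bases are the reverse complement of the reverse primer's last k bases, so a perfect k-base overlap needs the forward primer's last k bases to equal them.
Comparing (forward last k vs required): k=1: A vs C ✗; k=2: AA vs CA ✗; k=3: CAA vs CAA ✓; k=4: CCAA vs CAAG ✗; k=5: CCCAA vs CAAGT ✗; k=6: ACCCAA vs CAAGTA ✗; k=7: GACCCAA vs CAAGTAG ✗; k=8: CGACCCAA vs CAAGTAGG ✗.
Only k = 3 is perfect, so the longest perfect 3' overlap is 3.

Longest perfect overlap: 3 complementary base pairs; significant dimer risk (threshold 3).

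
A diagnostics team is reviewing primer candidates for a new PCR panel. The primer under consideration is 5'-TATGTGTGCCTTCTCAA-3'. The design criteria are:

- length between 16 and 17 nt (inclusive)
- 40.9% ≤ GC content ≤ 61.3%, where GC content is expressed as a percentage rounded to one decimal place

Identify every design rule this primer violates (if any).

Meets all criteria.

Base counts: A=3, T=7, G=3, C=4 (length 17).
length: length 17 ✓
GC content: GC 7/17 = 41.2% ✓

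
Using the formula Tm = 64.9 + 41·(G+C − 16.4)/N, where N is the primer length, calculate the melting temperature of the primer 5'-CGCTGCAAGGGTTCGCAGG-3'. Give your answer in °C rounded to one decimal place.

57.6°C

Base counts: A=3, T=3, G=8, C=5; G+C = 13, N = 19.
Tm = 64.9 + 41·(13 − 16.4)/19 = 64.9 + -139.40/19 = 57.6°C.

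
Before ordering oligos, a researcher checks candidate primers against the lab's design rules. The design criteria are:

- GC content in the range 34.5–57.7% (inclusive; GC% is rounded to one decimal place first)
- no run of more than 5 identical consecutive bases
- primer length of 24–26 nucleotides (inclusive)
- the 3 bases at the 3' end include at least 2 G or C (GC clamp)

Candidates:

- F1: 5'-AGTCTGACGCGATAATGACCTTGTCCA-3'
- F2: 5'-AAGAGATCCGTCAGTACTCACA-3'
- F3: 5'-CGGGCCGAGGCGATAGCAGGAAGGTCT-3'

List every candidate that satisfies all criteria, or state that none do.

None of the candidates satisfy all criteria.

F1 (27 nt, A=7 T=7 G=6 C=7): GC 13/27 = 48.1% ✓; longest run = 2 ✓; length 27, outside 24–26 ✗; 3' end CCA has 2 G/C ✓ — fails.
F2 (22 nt, A=8 T=4 G=4 C=6): GC 10/22 = 45.5% ✓; longest run = 2 ✓; length 22, outside 24–26 ✗; 3' end ACA has 1 G/C, need ≥2 ✗ — fails.
F3 (27 nt, A=6 T=3 G=12 C=6): GC 18/27 = 66.7%, outside 34.5–57.7% ✗; longest run = 3 ✓; length 27, outside 24–26 ✗; 3' end TCT has 1 G/C, need ≥2 ✗ — fails.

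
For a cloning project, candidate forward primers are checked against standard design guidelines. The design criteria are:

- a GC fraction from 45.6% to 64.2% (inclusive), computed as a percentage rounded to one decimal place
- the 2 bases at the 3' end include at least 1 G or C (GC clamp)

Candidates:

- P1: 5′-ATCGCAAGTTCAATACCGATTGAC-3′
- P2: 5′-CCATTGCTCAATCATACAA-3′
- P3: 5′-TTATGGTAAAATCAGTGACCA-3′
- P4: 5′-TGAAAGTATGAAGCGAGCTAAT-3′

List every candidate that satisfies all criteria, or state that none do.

P1 (24 nt, A=8 T=6 G=4 C=6): GC 10/24 = 41.7%, outside 45.6–64.2% ✗; 3' end AC has 1 G/C ✓ — fails.
P2 (19 nt, A=7 T=5 G=1 C=6): GC 7/19 = 36.8%, outside 45.6–64.2% ✗; 3' end AA has 0 G/C, need ≥1 ✗ — fails.
P3 (21 nt, A=8 T=6 G=4 C=3): GC 7/21 = 33.3%, outside 45.6–64.2% ✗; 3' end CA has 1 G/C ✓ — fails.
P4 (22 nt, A=9 T=5 G=6 C=2): GC 8/22 = 36.4%, outside 45.6–64.2% ✗; 3' end AT has 0 G/C, need ≥1 ✗ — fails.

None of the candidates satisfy all criteria.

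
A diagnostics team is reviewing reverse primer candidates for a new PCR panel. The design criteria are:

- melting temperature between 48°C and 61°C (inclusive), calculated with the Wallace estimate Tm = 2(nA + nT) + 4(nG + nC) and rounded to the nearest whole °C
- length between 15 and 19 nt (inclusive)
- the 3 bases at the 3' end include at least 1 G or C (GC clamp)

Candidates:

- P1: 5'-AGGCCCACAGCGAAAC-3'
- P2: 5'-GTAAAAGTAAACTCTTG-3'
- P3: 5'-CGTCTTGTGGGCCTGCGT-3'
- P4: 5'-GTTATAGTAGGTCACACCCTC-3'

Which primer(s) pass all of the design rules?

P1 (16 nt, A=6 T=0 G=4 C=6): Tm = 2·6 + 4·10 = 52°C ✓; length 16 ✓; 3' end AAC has 1 G/C ✓ — passes.
P2 (17 nt, A=7 T=5 G=3 C=2): Tm = 2·12 + 4·5 = 44°C, outside 48–61°C ✗; length 17 ✓; 3' end TTG has 1 G/C ✓ — fails.
P3 (18 nt, A=0 T=6 G=7 C=5): Tm = 2·6 + 4·12 = 60°C ✓; length 18 ✓; 3' end CGT has 2 G/C ✓ — passes.
P4 (21 nt, A=5 T=6 G=4 C=6): Tm = 2·11 + 4·10 = 62°C, outside 48–61°C ✗; length 21, outside 15–19 ✗; 3' end CTC has 2 G/C ✓ — fails.

P1 and P3.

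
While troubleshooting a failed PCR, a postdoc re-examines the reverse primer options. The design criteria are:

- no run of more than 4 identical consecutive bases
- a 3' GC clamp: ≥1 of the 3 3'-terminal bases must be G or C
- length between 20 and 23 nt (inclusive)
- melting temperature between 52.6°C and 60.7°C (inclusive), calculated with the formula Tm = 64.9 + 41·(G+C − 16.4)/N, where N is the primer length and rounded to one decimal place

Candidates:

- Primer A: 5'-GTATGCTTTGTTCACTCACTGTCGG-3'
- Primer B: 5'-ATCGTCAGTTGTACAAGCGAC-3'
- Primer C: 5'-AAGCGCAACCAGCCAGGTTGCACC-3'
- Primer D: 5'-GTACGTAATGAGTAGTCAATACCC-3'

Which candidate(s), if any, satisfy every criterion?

None of the candidates satisfy all criteria.

Primer A (25 nt, A=3 T=10 G=6 C=6): longest run = 3 ✓; 3' end CGG has 3 G/C ✓; length 25, outside 20–23 ✗; Tm = 64.9 + 41·(12 − 16.4)/25 = 57.7°C ✓ — fails.
Primer B (21 nt, A=6 T=5 G=5 C=5): longest run = 2 ✓; 3' end GAC has 2 G/C ✓; length 21 ✓; Tm = 64.9 + 41·(10 − 16.4)/21 = 52.4°C, outside 52.6–60.7°C ✗ — fails.
Primer C (24 nt, A=7 T=2 G=6 C=9): longest run = 2 ✓; 3' end ACC has 2 G/C ✓; length 24, outside 20–23 ✗; Tm = 64.9 + 41·(15 − 16.4)/24 = 62.5°C, outside 52.6–60.7°C ✗ — fails.
Primer D (24 nt, A=8 T=6 G=5 C=5): longest run = 3 ✓; 3' end CCC has 3 G/C ✓; length 24, outside 20–23 ✗; Tm = 64.9 + 41·(10 − 16.4)/24 = 54.0°C ✓ — fails.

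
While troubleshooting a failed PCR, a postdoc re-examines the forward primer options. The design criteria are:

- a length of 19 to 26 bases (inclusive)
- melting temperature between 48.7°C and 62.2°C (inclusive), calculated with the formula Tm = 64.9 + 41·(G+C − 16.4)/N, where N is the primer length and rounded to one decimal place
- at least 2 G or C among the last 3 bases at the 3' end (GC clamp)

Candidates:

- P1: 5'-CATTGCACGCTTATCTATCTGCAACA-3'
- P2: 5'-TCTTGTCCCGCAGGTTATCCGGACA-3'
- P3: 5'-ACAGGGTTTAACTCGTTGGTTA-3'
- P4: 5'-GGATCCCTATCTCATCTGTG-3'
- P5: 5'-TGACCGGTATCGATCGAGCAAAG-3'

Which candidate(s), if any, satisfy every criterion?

P1 (26 nt, A=7 T=8 G=3 C=8): length 26 ✓; Tm = 64.9 + 41·(11 − 16.4)/26 = 56.4°C ✓; 3' end ACA has 1 G/C, need ≥2 ✗ — fails.
P2 (25 nt, A=4 T=7 G=6 C=8): length 25 ✓; Tm = 64.9 + 41·(14 − 16.4)/25 = 61.0°C ✓; 3' end ACA has 1 G/C, need ≥2 ✗ — fails.
P3 (22 nt, A=5 T=8 G=6 C=3): length 22 ✓; Tm = 64.9 + 41·(9 − 16.4)/22 = 51.1°C ✓; 3' end TTA has 0 G/C, need ≥2 ✗ — fails.
P4 (20 nt, A=3 T=7 G=4 C=6): length 20 ✓; Tm = 64.9 + 41·(10 − 16.4)/20 = 51.8°C ✓; 3' end GTG has 2 G/C ✓ — passes.
P5 (23 nt, A=7 T=4 G=7 C=5): length 23 ✓; Tm = 64.9 + 41·(12 − 16.4)/23 = 57.1°C ✓; 3' end AAG has 1 G/C, need ≥2 ✗ — fails.

P4 only.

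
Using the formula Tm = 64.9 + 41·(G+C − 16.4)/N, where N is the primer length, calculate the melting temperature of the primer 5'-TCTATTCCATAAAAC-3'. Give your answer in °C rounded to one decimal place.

31.0°C

Base counts: A=6, T=5, G=0, C=4; G+C = 4, N = 15.
Tm = 64.9 + 41·(4 − 16.4)/15 = 64.9 + -508.40/15 = 31.0°C.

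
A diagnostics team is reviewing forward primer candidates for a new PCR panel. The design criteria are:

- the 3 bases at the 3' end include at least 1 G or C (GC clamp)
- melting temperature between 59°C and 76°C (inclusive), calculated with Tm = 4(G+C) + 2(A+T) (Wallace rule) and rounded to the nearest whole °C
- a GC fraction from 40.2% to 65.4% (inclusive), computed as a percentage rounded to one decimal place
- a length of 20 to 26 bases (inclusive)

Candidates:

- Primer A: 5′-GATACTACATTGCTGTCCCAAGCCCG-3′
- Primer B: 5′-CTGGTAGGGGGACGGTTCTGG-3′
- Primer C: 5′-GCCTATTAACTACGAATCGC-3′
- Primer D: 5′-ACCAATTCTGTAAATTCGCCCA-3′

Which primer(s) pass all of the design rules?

Primer A (26 nt, A=6 T=6 G=5 C=9): 3' end CCG has 3 G/C ✓; Tm = 2·12 + 4·14 = 80°C, outside 59–76°C ✗; GC 14/26 = 53.8% ✓; length 26 ✓ — fails.
Primer B (21 nt, A=2 T=5 G=11 C=3): 3' end TGG has 2 G/C ✓; Tm = 2·7 + 4·14 = 70°C ✓; GC 14/21 = 66.7%, outside 40.2–65.4% ✗; length 21 ✓ — fails.
Primer C (20 nt, A=6 T=5 G=3 C=6): 3' end CGC has 3 G/C ✓; Tm = 2·11 + 4·9 = 58°C, outside 59–76°C ✗; GC 9/20 = 45.0% ✓; length 20 ✓ — fails.
Primer D (22 nt, A=7 T=6 G=2 C=7): 3' end CCA has 2 G/C ✓; Tm = 2·13 + 4·9 = 62°C ✓; GC 9/22 = 40.9% ✓; length 22 ✓ — passes.

Primer D only.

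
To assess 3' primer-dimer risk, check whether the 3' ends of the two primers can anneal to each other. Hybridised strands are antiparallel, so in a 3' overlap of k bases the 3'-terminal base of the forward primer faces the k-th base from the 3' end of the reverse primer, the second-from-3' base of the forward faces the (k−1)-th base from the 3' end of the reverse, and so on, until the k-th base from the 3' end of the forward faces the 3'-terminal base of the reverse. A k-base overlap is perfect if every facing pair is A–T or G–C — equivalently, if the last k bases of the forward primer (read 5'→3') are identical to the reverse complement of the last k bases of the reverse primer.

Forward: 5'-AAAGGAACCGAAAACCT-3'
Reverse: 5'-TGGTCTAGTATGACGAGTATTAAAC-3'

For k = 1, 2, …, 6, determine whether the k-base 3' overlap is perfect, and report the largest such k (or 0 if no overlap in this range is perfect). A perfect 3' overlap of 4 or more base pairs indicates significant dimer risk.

Last 6 bases (5'→3') — forward …AAACCT, reverse …TTAAAC.
Reverse complement of the reverse primer's last 6 bases: GTTTAA; its first k bases are the reverse complement of the reverse primer's last k bases, so a perfect k-base overlap needs the forward primer's last k bases to equal them.
Comparing (forward last k vs required): k=1: T vs G ✗; k=2: CT vs GT ✗; k=3: CCT vs GTT ✗; k=4: ACCT vs GTTT ✗; k=5: AACCT vs GTTTA ✗; k=6: AAACCT vs GTTTAA ✗.
No overlap length from 1 to 6 is perfect, so the longest perfect 3' overlap is 0.

Longest perfect overlap: 0 complementary base pairs; below the dimer-risk threshold (threshold 4).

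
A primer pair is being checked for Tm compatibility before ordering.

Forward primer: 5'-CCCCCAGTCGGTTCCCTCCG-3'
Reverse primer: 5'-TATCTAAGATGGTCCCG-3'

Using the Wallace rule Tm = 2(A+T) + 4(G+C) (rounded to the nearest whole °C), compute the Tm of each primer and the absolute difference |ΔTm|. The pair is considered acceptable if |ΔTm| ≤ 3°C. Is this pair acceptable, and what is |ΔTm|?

|ΔTm| = 20°C; the pair is not acceptable.

Forward: A=1 T=4 G=4 C=11 → Tm = 2·5 + 4·15 = 70°C.
Reverse: A=4 T=5 G=4 C=4 → Tm = 2·9 + 4·8 = 50°C.
|ΔTm| = |70 − 50| = 20°C, > 3°C.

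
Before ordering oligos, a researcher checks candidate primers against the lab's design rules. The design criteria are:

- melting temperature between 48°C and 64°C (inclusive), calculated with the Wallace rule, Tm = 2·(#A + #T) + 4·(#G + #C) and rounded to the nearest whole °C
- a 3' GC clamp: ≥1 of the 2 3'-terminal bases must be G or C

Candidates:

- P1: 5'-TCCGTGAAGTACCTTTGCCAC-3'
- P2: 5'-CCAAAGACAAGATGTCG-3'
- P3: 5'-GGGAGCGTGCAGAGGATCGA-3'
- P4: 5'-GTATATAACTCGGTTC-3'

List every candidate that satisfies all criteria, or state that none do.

P1 (21 nt, A=4 T=6 G=4 C=7): Tm = 2·10 + 4·11 = 64°C ✓; 3' end AC has 1 G/C ✓ — passes.
P2 (17 nt, A=7 T=2 G=4 C=4): Tm = 2·9 + 4·8 = 50°C ✓; 3' end CG has 2 G/C ✓ — passes.
P3 (20 nt, A=5 T=2 G=10 C=3): Tm = 2·7 + 4·13 = 66°C, outside 48–64°C ✗; 3' end GA has 1 G/C ✓ — fails.
P4 (16 nt, A=4 T=6 G=3 C=3): Tm = 2·10 + 4·6 = 44°C, outside 48–64°C ✗; 3' end TC has 1 G/C ✓ — fails.

P1 and P2.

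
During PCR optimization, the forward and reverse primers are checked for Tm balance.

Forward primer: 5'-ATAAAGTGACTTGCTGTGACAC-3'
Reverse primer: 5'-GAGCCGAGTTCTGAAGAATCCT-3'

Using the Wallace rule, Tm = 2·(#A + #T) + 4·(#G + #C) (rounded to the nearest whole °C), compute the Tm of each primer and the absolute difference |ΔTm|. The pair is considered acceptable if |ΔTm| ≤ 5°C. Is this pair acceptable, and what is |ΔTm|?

|ΔTm| = 4°C; the pair is acceptable.

Forward: A=7 T=6 G=5 C=4 → Tm = 2·13 + 4·9 = 62°C.
Reverse: A=6 T=5 G=6 C=5 → Tm = 2·11 + 4·11 = 66°C.
|ΔTm| = |62 − 66| = 4°C, ≤ 5°C.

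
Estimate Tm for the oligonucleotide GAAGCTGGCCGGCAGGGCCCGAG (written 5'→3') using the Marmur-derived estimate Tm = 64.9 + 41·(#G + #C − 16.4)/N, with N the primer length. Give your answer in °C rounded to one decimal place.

Base counts: A=4, T=1, G=11, C=7; G+C = 18, N = 23.
Tm = 64.9 + 41·(18 − 16.4)/23 = 64.9 + 65.60/23 = 67.8°C.

67.8°C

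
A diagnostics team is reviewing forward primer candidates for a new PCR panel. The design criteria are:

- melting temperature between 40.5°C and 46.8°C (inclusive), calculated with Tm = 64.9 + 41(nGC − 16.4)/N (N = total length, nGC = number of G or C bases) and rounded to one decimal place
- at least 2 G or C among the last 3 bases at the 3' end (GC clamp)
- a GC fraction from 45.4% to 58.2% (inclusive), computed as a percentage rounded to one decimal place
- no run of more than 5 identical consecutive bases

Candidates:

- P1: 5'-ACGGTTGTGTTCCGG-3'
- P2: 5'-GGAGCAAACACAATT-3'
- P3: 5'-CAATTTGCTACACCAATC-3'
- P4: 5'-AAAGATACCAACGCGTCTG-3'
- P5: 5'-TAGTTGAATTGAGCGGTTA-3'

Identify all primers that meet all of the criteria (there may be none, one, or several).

None of the candidates satisfy all criteria.

P1 (15 nt, A=1 T=5 G=6 C=3): Tm = 64.9 + 41·(9 − 16.4)/15 = 44.7°C ✓; 3' end CGG has 3 G/C ✓; GC 9/15 = 60.0%, outside 45.4–58.2% ✗; longest run = 2 ✓ — fails.
P2 (15 nt, A=7 T=2 G=3 C=3): Tm = 64.9 + 41·(6 − 16.4)/15 = 36.5°C, outside 40.5–46.8°C ✗; 3' end ATT has 0 G/C, need ≥2 ✗; GC 6/15 = 40.0%, outside 45.4–58.2% ✗; longest run = 3 ✓ — fails.
P3 (18 nt, A=6 T=5 G=1 C=6): Tm = 64.9 + 41·(7 − 16.4)/18 = 43.5°C ✓; 3' end ATC has 1 G/C, need ≥2 ✗; GC 7/18 = 38.9%, outside 45.4–58.2% ✗; longest run = 3 ✓ — fails.
P4 (19 nt, A=7 T=3 G=4 C=5): Tm = 64.9 + 41·(9 − 16.4)/19 = 48.9°C, outside 40.5–46.8°C ✗; 3' end CTG has 2 G/C ✓; GC 9/19 = 47.4% ✓; longest run = 3 ✓ — fails.
P5 (19 nt, A=5 T=7 G=6 C=1): Tm = 64.9 + 41·(7 − 16.4)/19 = 44.6°C ✓; 3' end TTA has 0 G/C, need ≥2 ✗; GC 7/19 = 36.8%, outside 45.4–58.2% ✗; longest run = 2 ✓ — fails.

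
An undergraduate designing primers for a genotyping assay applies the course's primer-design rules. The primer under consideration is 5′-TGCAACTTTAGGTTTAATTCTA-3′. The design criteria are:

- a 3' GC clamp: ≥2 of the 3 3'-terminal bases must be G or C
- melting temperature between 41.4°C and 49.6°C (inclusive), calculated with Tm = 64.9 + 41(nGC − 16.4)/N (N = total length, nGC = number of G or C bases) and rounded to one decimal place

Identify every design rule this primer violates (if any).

Base counts: A=6, T=10, G=3, C=3 (length 22).
GC clamp: 3' end CTA has 1 G/C, need ≥2 ✗
Tm: Tm = 64.9 + 41·(6 − 16.4)/22 = 45.5°C ✓

Fails: GC clamp.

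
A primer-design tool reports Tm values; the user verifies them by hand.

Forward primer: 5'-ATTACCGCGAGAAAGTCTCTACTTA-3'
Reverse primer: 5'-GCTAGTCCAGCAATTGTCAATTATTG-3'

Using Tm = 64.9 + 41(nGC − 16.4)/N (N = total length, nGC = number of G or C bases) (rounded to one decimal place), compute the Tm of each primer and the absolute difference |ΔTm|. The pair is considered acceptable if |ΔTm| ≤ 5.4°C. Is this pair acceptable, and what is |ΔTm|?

Forward: G+C = 10, N = 25 → Tm = 64.9 + 41·(10 − 16.4)/25 = 54.4°C.
Reverse: G+C = 10, N = 26 → Tm = 64.9 + 41·(10 − 16.4)/26 = 54.8°C.
|ΔTm| = |54.4 − 54.8| = 0.4°C, ≤ 5.4°C.

|ΔTm| = 0.4°C; the pair is acceptable.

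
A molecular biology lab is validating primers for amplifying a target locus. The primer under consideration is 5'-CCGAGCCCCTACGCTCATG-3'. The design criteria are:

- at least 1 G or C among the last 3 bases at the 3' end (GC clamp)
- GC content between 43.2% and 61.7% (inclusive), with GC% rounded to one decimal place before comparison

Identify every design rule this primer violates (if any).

Fails: GC content.

Base counts: A=3, T=3, G=4, C=9 (length 19).
GC clamp: 3' end ATG has 1 G/C ✓
GC content: GC 13/19 = 68.4%, outside 43.2–61.7% ✗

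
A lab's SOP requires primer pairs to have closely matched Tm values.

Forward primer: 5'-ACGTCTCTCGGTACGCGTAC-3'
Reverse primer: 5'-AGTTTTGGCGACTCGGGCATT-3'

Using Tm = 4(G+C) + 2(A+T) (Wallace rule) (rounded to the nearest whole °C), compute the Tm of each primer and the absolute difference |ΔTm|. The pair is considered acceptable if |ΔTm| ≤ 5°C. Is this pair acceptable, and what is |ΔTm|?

|ΔTm| = 0°C; the pair is acceptable.

Forward: A=3 T=5 G=5 C=7 → Tm = 2·8 + 4·12 = 64°C.
Reverse: A=3 T=7 G=7 C=4 → Tm = 2·10 + 4·11 = 64°C.
|ΔTm| = |64 − 64| = 0°C, ≤ 5°C.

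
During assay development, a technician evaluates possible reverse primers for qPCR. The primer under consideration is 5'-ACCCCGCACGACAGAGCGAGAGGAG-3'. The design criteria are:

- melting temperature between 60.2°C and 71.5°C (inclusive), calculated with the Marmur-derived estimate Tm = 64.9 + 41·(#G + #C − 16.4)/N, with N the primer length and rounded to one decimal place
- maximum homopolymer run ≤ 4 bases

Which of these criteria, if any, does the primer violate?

Meets all criteria.

Base counts: A=8, T=0, G=9, C=8 (length 25).
Tm: Tm = 64.9 + 41·(17 − 16.4)/25 = 65.9°C ✓
homopolymer run: longest run = 4 ✓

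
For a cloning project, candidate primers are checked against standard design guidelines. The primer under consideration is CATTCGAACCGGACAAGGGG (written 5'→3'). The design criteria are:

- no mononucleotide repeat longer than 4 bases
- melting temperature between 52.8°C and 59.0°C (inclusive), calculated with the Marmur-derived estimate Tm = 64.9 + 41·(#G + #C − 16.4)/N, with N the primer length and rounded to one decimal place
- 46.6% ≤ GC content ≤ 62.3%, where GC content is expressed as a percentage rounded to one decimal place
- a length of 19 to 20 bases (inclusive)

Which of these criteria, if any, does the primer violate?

Meets all criteria.

Base counts: A=6, T=2, G=7, C=5 (length 20).
homopolymer run: longest run = 4 ✓
Tm: Tm = 64.9 + 41·(12 − 16.4)/20 = 55.9°C ✓
GC content: GC 12/20 = 60.0% ✓
length: length 20 ✓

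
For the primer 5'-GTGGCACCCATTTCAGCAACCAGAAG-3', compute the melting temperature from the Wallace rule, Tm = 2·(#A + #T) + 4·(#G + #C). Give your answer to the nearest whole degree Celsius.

Base counts: A=8, T=4, G=6, C=8 (length 26).
Tm = 2·(8+4) + 4·(6+8) = 2·12 + 4·14 = 24 + 56 = 80°C.

80°C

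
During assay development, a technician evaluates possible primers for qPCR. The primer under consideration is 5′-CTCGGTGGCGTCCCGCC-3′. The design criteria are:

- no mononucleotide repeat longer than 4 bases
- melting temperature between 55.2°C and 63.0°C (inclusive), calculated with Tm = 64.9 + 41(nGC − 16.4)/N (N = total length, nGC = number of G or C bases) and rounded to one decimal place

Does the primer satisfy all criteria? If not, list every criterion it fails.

Meets all criteria.

Base counts: A=0, T=3, G=6, C=8 (length 17).
homopolymer run: longest run = 3 ✓
Tm: Tm = 64.9 + 41·(14 − 16.4)/17 = 59.1°C ✓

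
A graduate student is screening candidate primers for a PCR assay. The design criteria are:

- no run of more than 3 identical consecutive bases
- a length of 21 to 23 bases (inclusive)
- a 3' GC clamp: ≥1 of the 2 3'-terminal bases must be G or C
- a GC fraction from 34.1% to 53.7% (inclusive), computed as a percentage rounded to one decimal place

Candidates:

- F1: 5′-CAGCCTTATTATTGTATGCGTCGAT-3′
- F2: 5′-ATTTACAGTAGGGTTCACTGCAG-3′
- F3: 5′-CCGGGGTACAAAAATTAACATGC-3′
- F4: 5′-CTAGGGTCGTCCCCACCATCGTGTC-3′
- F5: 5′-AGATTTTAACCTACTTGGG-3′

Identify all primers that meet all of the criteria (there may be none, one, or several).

F1 (25 nt, A=5 T=10 G=5 C=5): longest run = 2 ✓; length 25, outside 21–23 ✗; 3' end AT has 0 G/C, need ≥1 ✗; GC 10/25 = 40.0% ✓ — fails.
F2 (23 nt, A=6 T=7 G=6 C=4): longest run = 3 ✓; length 23 ✓; 3' end AG has 1 G/C ✓; GC 10/23 = 43.5% ✓ — passes.
F3 (23 nt, A=9 T=4 G=5 C=5): longest run = 5, exceeds 3 ✗; length 23 ✓; 3' end GC has 2 G/C ✓; GC 10/23 = 43.5% ✓ — fails.
F4 (25 nt, A=3 T=6 G=6 C=10): longest run = 4, exceeds 3 ✗; length 25, outside 21–23 ✗; 3' end TC has 1 G/C ✓; GC 16/25 = 64.0%, outside 34.1–53.7% ✗ — fails.
F5 (19 nt, A=5 T=7 G=4 C=3): longest run = 4, exceeds 3 ✗; length 19, outside 21–23 ✗; 3' end GG has 2 G/C ✓; GC 7/19 = 36.8% ✓ — fails.

F2 only.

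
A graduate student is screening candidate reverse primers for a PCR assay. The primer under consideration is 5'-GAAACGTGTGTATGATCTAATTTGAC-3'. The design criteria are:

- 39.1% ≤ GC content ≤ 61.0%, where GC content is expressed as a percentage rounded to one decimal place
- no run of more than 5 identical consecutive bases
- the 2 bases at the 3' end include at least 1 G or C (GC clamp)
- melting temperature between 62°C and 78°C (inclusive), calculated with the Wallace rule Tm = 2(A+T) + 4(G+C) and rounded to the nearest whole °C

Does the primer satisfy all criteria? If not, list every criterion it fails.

Fails: GC content.

Base counts: A=8, T=9, G=6, C=3 (length 26).
GC content: GC 9/26 = 34.6%, outside 39.1–61.0% ✗
homopolymer run: longest run = 3 ✓
GC clamp: 3' end AC has 1 G/C ✓
Tm: Tm = 2·17 + 4·9 = 70°C ✓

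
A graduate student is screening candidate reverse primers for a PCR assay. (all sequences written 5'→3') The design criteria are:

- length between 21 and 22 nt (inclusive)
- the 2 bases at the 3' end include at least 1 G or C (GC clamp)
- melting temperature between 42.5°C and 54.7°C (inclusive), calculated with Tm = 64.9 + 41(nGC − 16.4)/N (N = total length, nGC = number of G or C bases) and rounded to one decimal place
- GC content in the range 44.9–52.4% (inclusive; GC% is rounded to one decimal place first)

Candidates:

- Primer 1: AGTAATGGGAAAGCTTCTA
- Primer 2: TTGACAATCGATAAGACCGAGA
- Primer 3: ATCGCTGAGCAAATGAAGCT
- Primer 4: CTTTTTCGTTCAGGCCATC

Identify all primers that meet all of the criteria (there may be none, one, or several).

Primer 1 (19 nt, A=7 T=5 G=5 C=2): length 19, outside 21–22 ✗; 3' end TA has 0 G/C, need ≥1 ✗; Tm = 64.9 + 41·(7 − 16.4)/19 = 44.6°C ✓; GC 7/19 = 36.8%, outside 44.9–52.4% ✗ — fails.
Primer 2 (22 nt, A=9 T=4 G=5 C=4): length 22 ✓; 3' end GA has 1 G/C ✓; Tm = 64.9 + 41·(9 − 16.4)/22 = 51.1°C ✓; GC 9/22 = 40.9%, outside 44.9–52.4% ✗ — fails.
Primer 3 (20 nt, A=7 T=4 G=5 C=4): length 20, outside 21–22 ✗; 3' end CT has 1 G/C ✓; Tm = 64.9 + 41·(9 − 16.4)/20 = 49.7°C ✓; GC 9/20 = 45.0% ✓ — fails.
Primer 4 (19 nt, A=2 T=8 G=3 C=6): length 19, outside 21–22 ✗; 3' end TC has 1 G/C ✓; Tm = 64.9 + 41·(9 − 16.4)/19 = 48.9°C ✓; GC 9/19 = 47.4% ✓ — fails.

None of the candidates satisfy all criteria.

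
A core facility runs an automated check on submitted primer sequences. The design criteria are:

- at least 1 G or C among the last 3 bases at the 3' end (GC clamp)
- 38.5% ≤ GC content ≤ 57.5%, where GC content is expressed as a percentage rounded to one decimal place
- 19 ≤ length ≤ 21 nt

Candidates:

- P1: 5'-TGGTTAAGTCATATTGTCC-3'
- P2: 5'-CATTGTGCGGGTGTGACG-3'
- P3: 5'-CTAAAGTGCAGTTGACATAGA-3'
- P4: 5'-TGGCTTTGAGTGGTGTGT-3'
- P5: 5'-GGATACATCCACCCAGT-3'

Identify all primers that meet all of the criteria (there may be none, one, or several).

None of the candidates satisfy all criteria.

P1 (19 nt, A=4 T=8 G=4 C=3): 3' end TCC has 2 G/C ✓; GC 7/19 = 36.8%, outside 38.5–57.5% ✗; length 19 ✓ — fails.
P2 (18 nt, A=2 T=5 G=8 C=3): 3' end ACG has 2 G/C ✓; GC 11/18 = 61.1%, outside 38.5–57.5% ✗; length 18, outside 19–21 ✗ — fails.
P3 (21 nt, A=8 T=5 G=5 C=3): 3' end AGA has 1 G/C ✓; GC 8/21 = 38.1%, outside 38.5–57.5% ✗; length 21 ✓ — fails.
P4 (18 nt, A=1 T=8 G=8 C=1): 3' end TGT has 1 G/C ✓; GC 9/18 = 50.0% ✓; length 18, outside 19–21 ✗ — fails.
P5 (17 nt, A=5 T=3 G=3 C=6): 3' end AGT has 1 G/C ✓; GC 9/17 = 52.9% ✓; length 17, outside 19–21 ✗ — fails.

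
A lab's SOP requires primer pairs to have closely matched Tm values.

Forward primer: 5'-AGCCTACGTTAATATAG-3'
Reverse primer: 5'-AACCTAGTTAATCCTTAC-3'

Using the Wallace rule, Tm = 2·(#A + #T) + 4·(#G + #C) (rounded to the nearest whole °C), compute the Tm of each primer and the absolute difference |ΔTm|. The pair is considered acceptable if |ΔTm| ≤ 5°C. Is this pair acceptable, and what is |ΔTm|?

Forward: A=6 T=5 G=3 C=3 → Tm = 2·11 + 4·6 = 46°C.
Reverse: A=6 T=6 G=1 C=5 → Tm = 2·12 + 4·6 = 48°C.
|ΔTm| = |46 − 48| = 2°C, ≤ 5°C.

|ΔTm| = 2°C; the pair is acceptable.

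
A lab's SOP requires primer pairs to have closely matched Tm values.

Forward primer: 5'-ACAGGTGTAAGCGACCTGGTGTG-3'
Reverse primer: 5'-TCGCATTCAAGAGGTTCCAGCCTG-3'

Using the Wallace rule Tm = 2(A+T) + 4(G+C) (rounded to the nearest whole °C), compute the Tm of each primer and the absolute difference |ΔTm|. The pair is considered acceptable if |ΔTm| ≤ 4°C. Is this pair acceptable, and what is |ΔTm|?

Forward: A=5 T=5 G=9 C=4 → Tm = 2·10 + 4·13 = 72°C.
Reverse: A=5 T=6 G=6 C=7 → Tm = 2·11 + 4·13 = 74°C.
|ΔTm| = |72 − 74| = 2°C, ≤ 4°C.

|ΔTm| = 2°C; the pair is acceptable.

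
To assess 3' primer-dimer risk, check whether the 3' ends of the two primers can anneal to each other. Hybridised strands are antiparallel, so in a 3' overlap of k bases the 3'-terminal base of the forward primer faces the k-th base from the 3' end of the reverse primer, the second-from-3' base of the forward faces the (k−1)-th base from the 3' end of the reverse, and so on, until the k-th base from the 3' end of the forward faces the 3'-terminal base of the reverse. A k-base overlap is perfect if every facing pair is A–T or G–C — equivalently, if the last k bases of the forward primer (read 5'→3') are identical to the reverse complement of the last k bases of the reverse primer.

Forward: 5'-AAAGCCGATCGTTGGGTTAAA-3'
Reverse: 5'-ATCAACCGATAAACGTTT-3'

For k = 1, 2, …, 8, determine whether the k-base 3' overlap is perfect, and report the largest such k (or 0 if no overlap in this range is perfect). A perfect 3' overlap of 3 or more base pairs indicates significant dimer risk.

Longest perfect overlap: 3 complementary base pairs; significant dimer risk (threshold 3).

Last 8 bases (5'→3') — forward …GGGTTAAA, reverse …AAACGTTT.
Reverse complement of the reverse primer's last 8 bases: AAACGTTT; its first k bases are the reverse complement of the reverse primer's last k bases, so a perfect k-base overlap needs the forward primer's last k bases to equal them.
Comparing (forward last k vs required): k=1: A vs A ✓; k=2: AA vs AA ✓; k=3: AAA vs AAA ✓; k=4: TAAA vs AAAC ✗; k=5: TTAAA vs AAACG ✗; k=6: GTTAAA vs AAACGT ✗; k=7: GGTTAAA vs AAACGTT ✗; k=8: GGGTTAAA vs AAACGTTT ✗.
Perfect overlaps at k = 1, 2, 3; the largest is 3.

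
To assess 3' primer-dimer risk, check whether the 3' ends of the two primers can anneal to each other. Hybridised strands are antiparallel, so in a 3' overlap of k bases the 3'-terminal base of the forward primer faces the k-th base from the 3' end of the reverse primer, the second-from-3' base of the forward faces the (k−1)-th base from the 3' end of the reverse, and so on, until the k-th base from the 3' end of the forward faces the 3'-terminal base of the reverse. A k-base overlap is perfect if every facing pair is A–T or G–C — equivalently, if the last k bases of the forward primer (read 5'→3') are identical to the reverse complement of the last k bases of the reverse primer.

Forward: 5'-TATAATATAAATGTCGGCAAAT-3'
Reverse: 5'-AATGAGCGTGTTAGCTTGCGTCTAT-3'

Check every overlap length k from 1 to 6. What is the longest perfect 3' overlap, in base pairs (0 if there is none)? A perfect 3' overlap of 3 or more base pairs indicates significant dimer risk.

Last 6 bases (5'→3') — forward …GCAAAT, reverse …GTCTAT.
Reverse complement of the reverse primer's last 6 bases: ATAGAC; its first k bases are the reverse complement of the reverse primer's last k bases, so a perfect k-base overlap needs the forward primer's last k bases to equal them.
Comparing (forward last k vs required): k=1: T vs A ✗; k=2: AT vs AT ✓; k=3: AAT vs ATA ✗; k=4: AAAT vs ATAG ✗; k=5: CAAAT vs ATAGA ✗; k=6: GCAAAT vs ATAGAC ✗.
Only k = 2 is perfect, so the longest perfect 3' overlap is 2.

Longest perfect overlap: 2 complementary base pairs; below the dimer-risk threshold (threshold 3).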